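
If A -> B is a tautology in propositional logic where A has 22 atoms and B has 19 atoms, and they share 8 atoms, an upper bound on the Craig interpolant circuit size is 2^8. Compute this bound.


Shared atoms = 8
Craig interpolant size bound = 2^8
= 256

256


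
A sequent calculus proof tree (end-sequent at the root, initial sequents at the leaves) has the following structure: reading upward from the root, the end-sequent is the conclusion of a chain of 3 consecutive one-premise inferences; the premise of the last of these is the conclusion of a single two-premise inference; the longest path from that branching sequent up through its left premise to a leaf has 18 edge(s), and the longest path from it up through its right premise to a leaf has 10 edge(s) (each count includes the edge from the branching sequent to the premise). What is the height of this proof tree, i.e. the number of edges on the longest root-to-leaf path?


Longest path through the left premise: 18 edges (measured from the branching sequent)
Longest path through the right premise: 10 edges
Height of the subtree rooted at the branching sequent: max(18, 10) = 18
The branching sequent sits 3 edges above the root (the chain of one-premise inferences), so height = 18 + 3 = 21

21


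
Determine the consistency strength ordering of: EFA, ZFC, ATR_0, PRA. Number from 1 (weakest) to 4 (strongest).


Ordering by consistency strength:
1. EFA
2. PRA
3. ATR_0
4. ZFC


EFA=1, ZFC=4, ATR_0=3, PRA=2


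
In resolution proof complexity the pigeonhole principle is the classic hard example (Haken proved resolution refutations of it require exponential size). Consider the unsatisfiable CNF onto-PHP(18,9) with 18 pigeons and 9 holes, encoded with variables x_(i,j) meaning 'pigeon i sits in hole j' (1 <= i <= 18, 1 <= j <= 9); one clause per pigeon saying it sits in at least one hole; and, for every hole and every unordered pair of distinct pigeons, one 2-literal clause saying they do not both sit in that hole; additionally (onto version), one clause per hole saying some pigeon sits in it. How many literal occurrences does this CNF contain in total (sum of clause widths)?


onto-PHP(18,9): 18 pigeons, 9 holes, 18*9 = 162 variables.
- pigeon clauses: one per pigeon -> 18 clauses of width 9 -> 162 literals
- hole clauses: 9 holes * C(18,2) = 9 * 153 -> 1377 clauses of width 2 -> 2754 literals
- onto clauses: one per hole -> 9 clauses of width 18 -> 162 literals
Total literal occurrences = 162 + 2754 + 162 = 3078

3078


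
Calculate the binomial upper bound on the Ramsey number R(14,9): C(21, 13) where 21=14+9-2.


R(14,9) <= C(14+9-2, 14-1) = C(21, 13)
C(21, 13) = 21! / (13! * 8!)
= 203490

203490


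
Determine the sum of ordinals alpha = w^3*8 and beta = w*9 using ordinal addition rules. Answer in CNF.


Ordinal addition w^3*8 + w*9:
Leading exponent of alpha (3) > leading exponent of beta (1).
Since alpha's term has higher exponent than beta's leading term,
the sum is simply alpha followed by beta.
Result = w^3*8 + w*9

w^3*8 + w*9


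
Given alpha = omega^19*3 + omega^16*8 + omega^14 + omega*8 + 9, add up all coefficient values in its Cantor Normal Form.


CNF: omega^19*3 + omega^16*8 + omega^14 + omega*8 + 9
Coefficients: 3 + 8 + 1 + 8 + 9 = 29

29


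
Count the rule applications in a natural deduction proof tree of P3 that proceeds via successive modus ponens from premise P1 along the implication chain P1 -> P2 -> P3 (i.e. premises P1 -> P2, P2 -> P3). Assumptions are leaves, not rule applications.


We have a chain: P1 -> P2 -> P3.
Each modus ponens application produces the next variable.
The chain has 3 propositions, so 3-1 = 2 modus ponens steps.
Total inference nodes = 2

2


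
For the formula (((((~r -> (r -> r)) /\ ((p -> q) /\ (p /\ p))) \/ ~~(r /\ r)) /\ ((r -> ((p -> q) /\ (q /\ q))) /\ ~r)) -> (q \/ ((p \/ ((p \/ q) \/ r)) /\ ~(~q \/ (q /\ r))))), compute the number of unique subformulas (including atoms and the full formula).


Formula: (((((~r -> (r -> r)) /\ ((p -> q) /\ (p /\ p))) \/ ~~(r /\ r)) /\ ((r -> ((p -> q) /\ (q /\ q))) /\ ~r)) -> (q \/ ((p \/ ((p \/ q) \/ r)) /\ ~(~q \/ (q /\ r)))))
Subformulas found:
  1. r
  2. q
  3. p
  4. ~r
  5. ~q
  6. (q /\ r)
  7. (r /\ r)
  8. (q /\ q)
  9. (r -> r)
  10. (p \/ q)
  11. (p /\ p)
  12. (p -> q)
  13. ~(r /\ r)
  14. ~~(r /\ r)
  15. ((p \/ q) \/ r)
  16. (~q \/ (q /\ r))
  17. (~r -> (r -> r))
  18. ~(~q \/ (q /\ r))
  19. ((p -> q) /\ (q /\ q))
  20. ((p -> q) /\ (p /\ p))
  21. (p \/ ((p \/ q) \/ r))
  22. (r -> ((p -> q) /\ (q /\ q)))
  23. ((r -> ((p -> q) /\ (q /\ q))) /\ ~r)
  24. ((~r -> (r -> r)) /\ ((p -> q) /\ (p /\ p)))
  25. ((p \/ ((p \/ q) \/ r)) /\ ~(~q \/ (q /\ r)))
  26. (q \/ ((p \/ ((p \/ q) \/ r)) /\ ~(~q \/ (q /\ r))))
  27. (((~r -> (r -> r)) /\ ((p -> q) /\ (p /\ p))) \/ ~~(r /\ r))
  28. ((((~r -> (r -> r)) /\ ((p -> q) /\ (p /\ p))) \/ ~~(r /\ r)) /\ ((r -> ((p -> q) /\ (q /\ q))) /\ ~r))
  29. (((((~r -> (r -> r)) /\ ((p -> q) /\ (p /\ p))) \/ ~~(r /\ r)) /\ ((r -> ((p -> q) /\ (q /\ q))) /\ ~r)) -> (q \/ ((p \/ ((p \/ q) \/ r)) /\ ~(~q \/ (q /\ r)))))
Total distinct subformulas = 29

29


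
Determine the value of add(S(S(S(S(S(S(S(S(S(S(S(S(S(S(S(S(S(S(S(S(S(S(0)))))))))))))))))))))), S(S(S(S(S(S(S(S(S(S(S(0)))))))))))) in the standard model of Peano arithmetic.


add(S^22(0), S^11(0)):
S^22(0) = 22
S^11(0) = 11
22 + 11 = 33

33


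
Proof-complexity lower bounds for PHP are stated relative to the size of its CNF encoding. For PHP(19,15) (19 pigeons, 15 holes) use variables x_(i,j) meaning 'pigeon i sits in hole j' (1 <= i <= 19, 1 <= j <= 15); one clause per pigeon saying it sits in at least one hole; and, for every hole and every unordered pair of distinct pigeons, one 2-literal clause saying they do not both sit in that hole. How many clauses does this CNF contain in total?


PHP(19,15): 19 pigeons, 15 holes, 19*15 = 285 variables.
- pigeon clauses: one per pigeon -> 19 clauses
- hole clauses: 15 holes * C(19,2) = 15 * 171 -> 2565 clauses
Total clauses = 19 + 2565 = 2584

2584


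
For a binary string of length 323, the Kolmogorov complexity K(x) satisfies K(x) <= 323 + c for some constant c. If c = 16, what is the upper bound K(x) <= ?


K(x) <= |x| + c = 323 + 16 = 339

339


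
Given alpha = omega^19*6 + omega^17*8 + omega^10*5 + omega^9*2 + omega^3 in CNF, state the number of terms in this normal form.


CNF: omega^19*6 + omega^17*8 + omega^10*5 + omega^9*2 + omega^3
Count the summands separated by '+':
  term 1: omega^19*6
  term 2: omega^17*8
  term 3: omega^10*5
  term 4: omega^9*2
  term 5: omega^3
Total terms = 5

5


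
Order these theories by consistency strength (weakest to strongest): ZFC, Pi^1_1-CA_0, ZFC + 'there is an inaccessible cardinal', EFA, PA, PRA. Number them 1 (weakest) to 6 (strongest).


Ordering by consistency strength:
1. EFA
2. PRA
3. PA
4. Pi^1_1-CA_0
5. ZFC
6. ZFC + 'there is an inaccessible cardinal'


ZFC=5, Pi^1_1-CA_0=4, ZFC + 'there is an inaccessible cardinal'=6, EFA=1, PA=3, PRA=2


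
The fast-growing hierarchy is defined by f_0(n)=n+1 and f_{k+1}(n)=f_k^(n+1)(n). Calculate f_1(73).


f_1(73) = f_0^74(73)
f_0 adds 1 each time, applied 74 times.
f_1(73) = 73 + 74 = 147

147


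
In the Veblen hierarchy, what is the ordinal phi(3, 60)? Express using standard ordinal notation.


phi(3, 60):
phi(3, beta) = eta_beta (the beta-th eta number, fixed point of zeta).
phi(3, 60) = eta_60

eta_60


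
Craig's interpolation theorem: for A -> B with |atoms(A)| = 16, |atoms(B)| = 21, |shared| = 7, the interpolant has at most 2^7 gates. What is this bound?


Shared atoms = 7
Craig interpolant size bound = 2^7
= 128

128


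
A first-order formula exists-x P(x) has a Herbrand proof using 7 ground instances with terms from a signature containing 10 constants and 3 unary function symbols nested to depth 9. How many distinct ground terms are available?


Herbrand terms by depth:
Depth 0: 10 constants
Depth 1: 30 new terms (running total: 40)
Depth 2: 90 new terms (running total: 130)
Depth 3: 270 new terms (running total: 400)
Depth 4: 810 new terms (running total: 1210)
Depth 5: 2430 new terms (running total: 3640)
Depth 6: 7290 new terms (running total: 10930)
Depth 7: 21870 new terms (running total: 32800)
Depth 8: 65610 new terms (running total: 98410)
Depth 9: 196830 new terms (running total: 295240)
Total distinct ground terms = 295240

295240


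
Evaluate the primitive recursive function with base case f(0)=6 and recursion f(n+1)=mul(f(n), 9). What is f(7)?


f(0) = 6
f(1) = mul(f(0), 9) = mul(6, 9) = 54
f(2) = mul(f(1), 9) = mul(54, 9) = 486
f(3) = mul(f(2), 9) = mul(486, 9) = 4374
f(4) = mul(f(3), 9) = mul(4374, 9) = 39366
f(5) = mul(f(4), 9) = mul(39366, 9) = 354294
f(6) = mul(f(5), 9) = mul(354294, 9) = 3188646
f(7) = mul(f(6), 9) = mul(3188646, 9) = 28697814


28697814


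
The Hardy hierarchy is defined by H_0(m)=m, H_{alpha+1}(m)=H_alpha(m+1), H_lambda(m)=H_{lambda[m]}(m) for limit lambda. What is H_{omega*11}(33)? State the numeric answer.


H_{omega*11}(33):
For the Hardy hierarchy, H_{omega*k}(n) = 2^k * n.
2^11 = 2048.
2048 * 33 = 67584

67584


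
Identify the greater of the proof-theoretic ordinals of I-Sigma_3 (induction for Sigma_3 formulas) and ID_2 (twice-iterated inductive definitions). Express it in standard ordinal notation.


Proof-theoretic ordinal of I-Sigma_3 (induction for Sigma_3 formulas): omega^(omega^(omega^omega))
Proof-theoretic ordinal of ID_2 (twice-iterated inductive definitions): psi_0(epsilon_{Omega_2+1})
Comparing: omega^(omega^(omega^omega)) < psi_0(epsilon_{Omega_2+1}).
The larger ordinal is psi_0(epsilon_{Omega_2+1}) (from ID_2 (twice-iterated inductive definitions)).

psi_0(epsilon_{Omega_2+1})


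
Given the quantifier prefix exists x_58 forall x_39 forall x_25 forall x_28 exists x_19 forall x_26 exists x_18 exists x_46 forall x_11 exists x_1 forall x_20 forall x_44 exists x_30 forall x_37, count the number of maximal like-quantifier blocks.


Alternations = 9.
Blocks = alternations + 1 = 10

10


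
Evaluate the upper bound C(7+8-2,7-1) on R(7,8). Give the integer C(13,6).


R(7,8) <= C(7+8-2, 7-1) = C(13, 6)
C(13, 6) = 13! / (6! * 7!)
= 1716

1716


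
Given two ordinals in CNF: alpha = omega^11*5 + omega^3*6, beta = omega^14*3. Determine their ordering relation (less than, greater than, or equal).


Compare term by term from highest exponent:
alpha = omega^11*5 + omega^3*6
beta = omega^14*3
Term 1: alpha has omega^11*5, beta has omega^14*3
Term 2: alpha has omega^3*6, beta has omega^0*0
Result: alpha < beta

alpha < beta


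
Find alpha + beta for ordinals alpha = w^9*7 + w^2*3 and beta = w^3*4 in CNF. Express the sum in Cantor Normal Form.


Ordinal addition (w^9*7 + w^2*3) + w^3*4:
alpha's leading term has exponent 9 > beta's exponent 3, so it survives.
alpha's tail term has exponent 2 < beta's exponent 3, so it is absorbed by beta.
In ordinal addition, any term followed by a strictly larger-exponent term is absorbed.
Result = w^9*7 + w^3*4

w^9*7 + w^3*4


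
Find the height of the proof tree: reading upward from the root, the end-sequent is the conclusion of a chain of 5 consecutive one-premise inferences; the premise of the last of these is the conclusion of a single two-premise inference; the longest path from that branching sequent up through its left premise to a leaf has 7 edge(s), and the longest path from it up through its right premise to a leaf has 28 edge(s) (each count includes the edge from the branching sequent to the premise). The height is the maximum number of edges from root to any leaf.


Longest path through the left premise: 7 edges (measured from the branching sequent)
Longest path through the right premise: 28 edges
Height of the subtree rooted at the branching sequent: max(7, 28) = 28
The branching sequent sits 5 edges above the root (the chain of one-premise inferences), so height = 28 + 5 = 33

33


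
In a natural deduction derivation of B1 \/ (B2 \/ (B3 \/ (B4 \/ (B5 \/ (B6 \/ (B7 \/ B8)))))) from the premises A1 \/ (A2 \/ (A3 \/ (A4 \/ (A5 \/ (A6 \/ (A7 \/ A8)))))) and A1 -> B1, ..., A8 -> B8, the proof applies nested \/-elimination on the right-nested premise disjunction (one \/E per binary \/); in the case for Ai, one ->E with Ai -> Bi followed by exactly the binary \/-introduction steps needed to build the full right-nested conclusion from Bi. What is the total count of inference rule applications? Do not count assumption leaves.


Constructive dilemma with 8 branches, all disjunctions right-nested:
- \/E: the premise has 7 binary \/, each eliminated once: 7 nodes.
- ->E: one per case (Ai with Ai -> Bi gives Bi): 8 nodes.
- \/I: in case i < n, Bi needs 1 step to form Bi \/ (B(i+1) \/ ...) and then i-1 steps to prepend B(i-1), ..., B1, i.e. i steps; in case i = n, B8 needs 7 prepend steps.
  \/I total = (1 + 2 + ... + 7) + 7 = 28 + 7 = 35 nodes.
Total = 7 + 8 + 35 = 50

50


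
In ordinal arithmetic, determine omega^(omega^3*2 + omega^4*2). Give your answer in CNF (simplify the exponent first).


omega^(omega^3*2 + omega^4*2):
In ordinal addition a term is absorbed by a following term of strictly larger exponent: 3 < 4, so omega^3*2 + omega^4*2 = omega^4*2.
omega raised to a CNF ordinal is a single CNF term: Result = omega^(omega^4*2)

omega^(omega^4*2)


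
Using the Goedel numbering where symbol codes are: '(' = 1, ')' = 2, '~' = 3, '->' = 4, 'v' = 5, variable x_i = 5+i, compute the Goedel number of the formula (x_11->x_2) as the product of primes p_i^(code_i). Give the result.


Formula: (x_11->x_2)
Symbol codes: [1, 16, 4, 7, 2]
Primes: [2, 3, 5, 7, 11]
p_1^1 = 2^1 = 2
p_2^16 = 3^16 = 43046721
p_3^4 = 5^4 = 625
p_4^7 = 7^7 = 823543
p_5^2 = 11^2 = 121
Product = 5361937395066078750

5361937395066078750


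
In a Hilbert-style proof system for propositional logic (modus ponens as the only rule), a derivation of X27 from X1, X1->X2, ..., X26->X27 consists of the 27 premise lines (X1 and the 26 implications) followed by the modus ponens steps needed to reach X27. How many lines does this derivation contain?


We have 27 premise lines: X1 and 26 implications.
Each implication is detached once by MP, giving 26 MP lines.
27 premise lines + 26 MP lines = 53 total lines.

53


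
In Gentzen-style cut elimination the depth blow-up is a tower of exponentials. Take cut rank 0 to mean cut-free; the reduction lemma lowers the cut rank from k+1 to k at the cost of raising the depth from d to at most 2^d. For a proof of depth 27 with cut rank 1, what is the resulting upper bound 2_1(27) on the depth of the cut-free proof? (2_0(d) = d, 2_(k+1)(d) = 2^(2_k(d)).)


Each rank reduction sends depth d to at most 2^d; cut rank r needs r reductions.
2_0(27) = 27
2_1(27) = 2^27 = 134217728
Cut-free depth bound = 134217728

134217728


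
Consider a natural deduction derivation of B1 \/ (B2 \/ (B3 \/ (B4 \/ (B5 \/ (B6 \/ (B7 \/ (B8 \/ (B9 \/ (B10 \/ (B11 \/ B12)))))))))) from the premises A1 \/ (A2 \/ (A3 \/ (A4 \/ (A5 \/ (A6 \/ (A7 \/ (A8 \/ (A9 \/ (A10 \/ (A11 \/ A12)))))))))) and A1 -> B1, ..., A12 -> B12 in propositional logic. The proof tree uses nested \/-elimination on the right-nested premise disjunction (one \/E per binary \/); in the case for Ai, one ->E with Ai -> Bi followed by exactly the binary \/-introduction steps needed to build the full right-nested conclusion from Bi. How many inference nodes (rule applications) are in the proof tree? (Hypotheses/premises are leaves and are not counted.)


Constructive dilemma with 12 branches, all disjunctions right-nested:
- \/E: the premise has 11 binary \/, each eliminated once: 11 nodes.
- ->E: one per case (Ai with Ai -> Bi gives Bi): 12 nodes.
- \/I: in case i < n, Bi needs 1 step to form Bi \/ (B(i+1) \/ ...) and then i-1 steps to prepend B(i-1), ..., B1, i.e. i steps; in case i = n, B12 needs 11 prepend steps.
  \/I total = (1 + 2 + ... + 11) + 11 = 66 + 11 = 77 nodes.
Total = 11 + 12 + 77 = 100

100


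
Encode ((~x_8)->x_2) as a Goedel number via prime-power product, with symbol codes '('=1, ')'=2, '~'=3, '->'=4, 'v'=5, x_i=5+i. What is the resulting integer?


Formula: ((~x_8)->x_2)
Symbol codes: [1, 1, 3, 13, 2, 4, 7, 2]
Primes: [2, 3, 5, 7, 11, 13, 17, 19]
p_1^1 = 2^1 = 2
p_2^1 = 3^1 = 3
p_3^3 = 5^3 = 125
p_4^13 = 7^13 = 96889010407
p_5^2 = 11^2 = 121
p_6^4 = 13^4 = 28561
p_7^7 = 17^7 = 410338673
p_8^2 = 19^2 = 361
Product = 37200109193998758191197777013250

37200109193998758191197777013250


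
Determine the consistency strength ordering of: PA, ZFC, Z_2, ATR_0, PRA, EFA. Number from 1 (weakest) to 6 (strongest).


Ordering by consistency strength:
1. EFA
2. PRA
3. PA
4. ATR_0
5. Z_2
6. ZFC


PA=3, ZFC=6, Z_2=5, ATR_0=4, PRA=2, EFA=1


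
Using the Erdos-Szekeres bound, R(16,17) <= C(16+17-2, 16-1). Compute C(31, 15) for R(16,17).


R(16,17) <= C(16+17-2, 16-1) = C(31, 15)
C(31, 15) = 31! / (15! * 16!)
= 300540195

300540195


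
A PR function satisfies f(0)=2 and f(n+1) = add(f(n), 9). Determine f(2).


f(0) = 2
f(1) = add(f(0), 9) = add(2, 9) = 11
f(2) = add(f(1), 9) = add(11, 9) = 20


20


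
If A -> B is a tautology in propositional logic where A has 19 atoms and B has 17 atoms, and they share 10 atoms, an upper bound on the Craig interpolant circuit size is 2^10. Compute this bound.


Shared atoms = 10
Craig interpolant size bound = 2^10
= 1024

1024


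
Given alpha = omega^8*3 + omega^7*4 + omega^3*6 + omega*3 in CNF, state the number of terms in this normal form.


CNF: omega^8*3 + omega^7*4 + omega^3*6 + omega*3
Count the summands separated by '+':
  term 1: omega^8*3
  term 2: omega^7*4
  term 3: omega^3*6
  term 4: omega*3
Total terms = 4

4


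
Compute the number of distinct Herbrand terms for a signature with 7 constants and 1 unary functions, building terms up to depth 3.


Herbrand terms by depth:
Depth 0: 7 constants
Depth 1: 7 new terms (running total: 14)
Depth 2: 7 new terms (running total: 21)
Depth 3: 7 new terms (running total: 28)
Total distinct ground terms = 28

28


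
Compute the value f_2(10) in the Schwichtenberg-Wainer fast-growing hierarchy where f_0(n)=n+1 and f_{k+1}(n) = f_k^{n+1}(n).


f_2(10) = f_1^11(10)
f_1(m) = 2m + 1.
Iterating: f_1^k(n) = 2^k*(n+1) - 1.
f_2(10) = 2^11*(10+1) - 1 = 2048*11 - 1 = 22527

22527


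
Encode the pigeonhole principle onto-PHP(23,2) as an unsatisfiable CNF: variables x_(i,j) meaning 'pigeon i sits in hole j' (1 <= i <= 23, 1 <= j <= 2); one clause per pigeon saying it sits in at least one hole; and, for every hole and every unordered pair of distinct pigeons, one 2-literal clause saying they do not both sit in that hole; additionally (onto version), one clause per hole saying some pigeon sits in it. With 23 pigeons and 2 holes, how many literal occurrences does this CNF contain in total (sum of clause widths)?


onto-PHP(23,2): 23 pigeons, 2 holes, 23*2 = 46 variables.
- pigeon clauses: one per pigeon -> 23 clauses of width 2 -> 46 literals
- hole clauses: 2 holes * C(23,2) = 2 * 253 -> 506 clauses of width 2 -> 1012 literals
- onto clauses: one per hole -> 2 clauses of width 23 -> 46 literals
Total literal occurrences = 46 + 1012 + 46 = 1104

1104


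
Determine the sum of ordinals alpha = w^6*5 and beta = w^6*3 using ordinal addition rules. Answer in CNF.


Ordinal addition w^6*5 + w^6*3:
Both terms have the same exponent 6.
w^e*c + w^e*d = w^e*(c+d).
Result = w^6*(5+3) = w^6*8

w^6*8


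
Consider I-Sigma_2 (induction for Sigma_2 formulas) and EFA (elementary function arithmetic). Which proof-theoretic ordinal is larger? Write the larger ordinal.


Proof-theoretic ordinal of I-Sigma_2 (induction for Sigma_2 formulas): omega^(omega^omega)
Proof-theoretic ordinal of EFA (elementary function arithmetic): omega^3
Comparing: omega^3 < omega^(omega^omega).
The larger ordinal is omega^(omega^omega) (from I-Sigma_2 (induction for Sigma_2 formulas)).

omega^(omega^omega)


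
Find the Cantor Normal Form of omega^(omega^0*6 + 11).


omega^(omega^0*6 + 11):
omega^0 = 1, so the exponent is 6 + 11 = 17 (finite ordinal addition).
Result = omega^17, already a single CNF term.

omega^17


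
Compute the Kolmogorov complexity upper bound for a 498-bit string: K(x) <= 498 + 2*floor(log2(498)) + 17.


floor(log2(498)) = 8
2 * 8 = 16
K(x) <= 498 + 16 + 17 = 531

531


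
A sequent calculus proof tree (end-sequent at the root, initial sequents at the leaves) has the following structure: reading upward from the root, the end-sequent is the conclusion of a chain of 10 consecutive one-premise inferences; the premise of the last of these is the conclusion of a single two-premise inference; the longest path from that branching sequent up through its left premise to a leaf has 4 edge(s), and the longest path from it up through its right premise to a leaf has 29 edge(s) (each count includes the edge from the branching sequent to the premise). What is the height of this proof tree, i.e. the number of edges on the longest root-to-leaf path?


Longest path through the left premise: 4 edges (measured from the branching sequent)
Longest path through the right premise: 29 edges
Height of the subtree rooted at the branching sequent: max(4, 29) = 29
The branching sequent sits 10 edges above the root (the chain of one-premise inferences), so height = 29 + 10 = 39

39


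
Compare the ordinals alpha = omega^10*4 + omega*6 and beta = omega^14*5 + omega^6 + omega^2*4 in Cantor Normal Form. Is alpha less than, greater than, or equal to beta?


Compare term by term from highest exponent:
alpha = omega^10*4 + omega*6
beta = omega^14*5 + omega^6 + omega^2*4
Term 1: alpha has omega^10*4, beta has omega^14*5
Term 2: alpha has omega^1*6, beta has omega^6*1
Term 3: alpha has omega^0*0, beta has omega^2*4
Result: alpha < beta

alpha < beta


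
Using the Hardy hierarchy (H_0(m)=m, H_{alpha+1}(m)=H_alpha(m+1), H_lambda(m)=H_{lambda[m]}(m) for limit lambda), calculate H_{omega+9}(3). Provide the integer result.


H_{omega+9}(3):
Unwind the 9 successor steps: H_{omega+9}(3) = H_omega(3+9) = H_omega(12).
H_omega(m) = H_m(m) = m + m = 2m.
Result = 2 * 12 = 24

24


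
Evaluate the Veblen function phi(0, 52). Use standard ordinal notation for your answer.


phi(0, 52):
phi(0, beta) = omega^beta by definition.
phi(0, 52) = omega^52

omega^52


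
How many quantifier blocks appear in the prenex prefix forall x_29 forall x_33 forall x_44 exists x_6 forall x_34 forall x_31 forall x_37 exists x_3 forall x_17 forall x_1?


Alternations = 4.
Blocks = alternations + 1 = 5

5


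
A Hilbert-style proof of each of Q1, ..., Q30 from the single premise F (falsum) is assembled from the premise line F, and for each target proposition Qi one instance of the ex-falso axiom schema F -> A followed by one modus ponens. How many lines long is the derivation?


Ex falso, line by line:
- 1 premise line (F)
- 30 targets, each needing 1 axiom instance (F -> Qi) + 1 MP = 2 lines: 2 * 30 = 60
Total = 1 + 60 = 61 lines.

61


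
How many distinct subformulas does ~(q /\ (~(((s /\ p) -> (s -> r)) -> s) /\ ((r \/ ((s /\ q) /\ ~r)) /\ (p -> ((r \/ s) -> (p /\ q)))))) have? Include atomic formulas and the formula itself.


Formula: ~(q /\ (~(((s /\ p) -> (s -> r)) -> s) /\ ((r \/ ((s /\ q) /\ ~r)) /\ (p -> ((r \/ s) -> (p /\ q))))))
Subformulas found:
  1. r
  2. q
  3. s
  4. p
  5. ~r
  6. (s /\ p)
  7. (s -> r)
  8. (r \/ s)
  9. (s /\ q)
  10. (p /\ q)
  11. ((s /\ q) /\ ~r)
  12. ((r \/ s) -> (p /\ q))
  13. ((s /\ p) -> (s -> r))
  14. (r \/ ((s /\ q) /\ ~r))
  15. (((s /\ p) -> (s -> r)) -> s)
  16. (p -> ((r \/ s) -> (p /\ q)))
  17. ~(((s /\ p) -> (s -> r)) -> s)
  18. ((r \/ ((s /\ q) /\ ~r)) /\ (p -> ((r \/ s) -> (p /\ q))))
  19. (~(((s /\ p) -> (s -> r)) -> s) /\ ((r \/ ((s /\ q) /\ ~r)) /\ (p -> ((r \/ s) -> (p /\ q)))))
  20. (q /\ (~(((s /\ p) -> (s -> r)) -> s) /\ ((r \/ ((s /\ q) /\ ~r)) /\ (p -> ((r \/ s) -> (p /\ q))))))
  21. ~(q /\ (~(((s /\ p) -> (s -> r)) -> s) /\ ((r \/ ((s /\ q) /\ ~r)) /\ (p -> ((r \/ s) -> (p /\ q))))))
Total distinct subformulas = 21

21


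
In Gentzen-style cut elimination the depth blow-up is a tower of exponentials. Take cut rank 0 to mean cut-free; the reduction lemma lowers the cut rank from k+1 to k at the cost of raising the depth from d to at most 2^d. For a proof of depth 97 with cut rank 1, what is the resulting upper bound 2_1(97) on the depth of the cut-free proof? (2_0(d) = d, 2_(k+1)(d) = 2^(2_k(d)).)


Each rank reduction sends depth d to at most 2^d; cut rank r needs r reductions.
2_0(97) = 97
2_1(97) = 2^97 = 158456325028528675187087900672
Cut-free depth bound = 158456325028528675187087900672

158456325028528675187087900672


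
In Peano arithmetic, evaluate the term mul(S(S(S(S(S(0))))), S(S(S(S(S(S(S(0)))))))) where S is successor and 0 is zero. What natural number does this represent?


mul(S^5(0), S^7(0)):
S^5(0) = 5
S^7(0) = 7
5 * 7 = 35

35


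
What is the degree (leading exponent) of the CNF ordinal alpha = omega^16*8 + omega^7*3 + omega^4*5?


CNF: omega^16*8 + omega^7*3 + omega^4*5
The leading term is omega^16*8, which has exponent 16.

16


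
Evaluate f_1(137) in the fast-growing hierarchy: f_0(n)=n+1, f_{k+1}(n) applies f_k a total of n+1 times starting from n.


f_1(137) = f_0^138(137)
f_0 adds 1 each time, applied 138 times.
f_1(137) = 137 + 138 = 275

275


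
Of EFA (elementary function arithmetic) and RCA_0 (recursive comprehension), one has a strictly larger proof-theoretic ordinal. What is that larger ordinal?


Proof-theoretic ordinal of EFA (elementary function arithmetic): omega^3
Proof-theoretic ordinal of RCA_0 (recursive comprehension): omega^omega
Comparing: omega^3 < omega^omega.
The larger ordinal is omega^omega (from RCA_0 (recursive comprehension)).

omega^omega


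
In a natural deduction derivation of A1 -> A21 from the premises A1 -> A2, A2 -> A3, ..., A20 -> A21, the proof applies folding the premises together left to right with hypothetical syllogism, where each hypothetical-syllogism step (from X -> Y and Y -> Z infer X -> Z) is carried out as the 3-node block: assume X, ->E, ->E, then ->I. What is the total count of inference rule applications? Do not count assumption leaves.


There are 20 premises in the chain. The first HS step combines premises 1 and 2; each further premise needs one more HS step.
So 20 premises require 20 - 1 = 19 hypothetical-syllogism steps.
Each HS step uses 3 inference nodes (->E, ->E, ->I).
19 * 3 = 57 total inference nodes.

57


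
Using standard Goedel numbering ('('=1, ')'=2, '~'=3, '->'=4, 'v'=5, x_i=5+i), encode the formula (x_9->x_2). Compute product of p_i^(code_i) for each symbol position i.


Formula: (x_9->x_2)
Symbol codes: [1, 14, 4, 7, 2]
Primes: [2, 3, 5, 7, 11]
p_1^1 = 2^1 = 2
p_2^14 = 3^14 = 4782969
p_3^4 = 5^4 = 625
p_4^7 = 7^7 = 823543
p_5^2 = 11^2 = 121
Product = 595770821674008750

595770821674008750


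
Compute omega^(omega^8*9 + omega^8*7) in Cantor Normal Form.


omega^(omega^8*9 + omega^8*7):
Both terms of the exponent have the same exponent 8, so they merge: omega^8*9 + omega^8*7 = omega^8*(9+7) = omega^8*16.
omega raised to a CNF ordinal is a single CNF term: Result = omega^(omega^8*16)

omega^(omega^8*16)


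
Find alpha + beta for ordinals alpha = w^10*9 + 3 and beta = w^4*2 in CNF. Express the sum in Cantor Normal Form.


Ordinal addition (w^10*9 + 3) + w^4*2:
alpha's leading term has exponent 10 > beta's exponent 4, so it survives.
alpha's tail term has exponent 0 < beta's exponent 4, so it is absorbed by beta.
In ordinal addition, any term followed by a strictly larger-exponent term is absorbed.
Result = w^10*9 + w^4*2

w^10*9 + w^4*2


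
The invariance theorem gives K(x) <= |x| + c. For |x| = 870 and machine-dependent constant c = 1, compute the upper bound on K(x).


K(x) <= |x| + c = 870 + 1 = 871

871


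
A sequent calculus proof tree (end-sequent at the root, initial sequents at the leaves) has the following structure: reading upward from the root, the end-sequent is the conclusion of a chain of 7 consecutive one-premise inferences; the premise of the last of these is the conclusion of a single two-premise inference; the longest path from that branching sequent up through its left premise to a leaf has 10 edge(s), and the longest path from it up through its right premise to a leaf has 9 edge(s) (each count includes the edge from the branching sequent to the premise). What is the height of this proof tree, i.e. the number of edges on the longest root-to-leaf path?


Longest path through the left premise: 10 edges (measured from the branching sequent)
Longest path through the right premise: 9 edges
Height of the subtree rooted at the branching sequent: max(10, 9) = 10
The branching sequent sits 7 edges above the root (the chain of one-premise inferences), so height = 10 + 7 = 17

17


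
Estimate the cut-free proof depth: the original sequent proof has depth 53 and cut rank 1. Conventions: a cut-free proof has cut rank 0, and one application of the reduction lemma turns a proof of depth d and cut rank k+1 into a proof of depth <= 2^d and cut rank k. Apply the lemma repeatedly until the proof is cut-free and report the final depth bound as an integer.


Each rank reduction sends depth d to at most 2^d; cut rank r needs r reductions.
2_0(53) = 53
2_1(53) = 2^53 = 9007199254740992
Cut-free depth bound = 9007199254740992

9007199254740992


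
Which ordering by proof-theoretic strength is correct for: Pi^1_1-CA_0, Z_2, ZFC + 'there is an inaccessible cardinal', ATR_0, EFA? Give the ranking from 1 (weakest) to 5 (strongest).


Ordering by consistency strength:
1. EFA
2. ATR_0
3. Pi^1_1-CA_0
4. Z_2
5. ZFC + 'there is an inaccessible cardinal'


Pi^1_1-CA_0=3, Z_2=4, ZFC + 'there is an inaccessible cardinal'=5, ATR_0=2, EFA=1


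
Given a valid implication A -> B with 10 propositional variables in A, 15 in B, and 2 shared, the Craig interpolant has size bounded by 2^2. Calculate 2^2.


Shared atoms = 2
Craig interpolant size bound = 2^2
= 4

4


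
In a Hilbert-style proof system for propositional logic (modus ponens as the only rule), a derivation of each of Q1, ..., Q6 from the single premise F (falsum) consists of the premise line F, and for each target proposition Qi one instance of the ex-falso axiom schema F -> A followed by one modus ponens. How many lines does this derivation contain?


Ex falso, line by line:
- 1 premise line (F)
- 6 targets, each needing 1 axiom instance (F -> Qi) + 1 MP = 2 lines: 2 * 6 = 12
Total = 1 + 12 = 13 lines.

13


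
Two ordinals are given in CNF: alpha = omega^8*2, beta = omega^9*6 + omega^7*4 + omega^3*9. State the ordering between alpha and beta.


Compare term by term from highest exponent:
alpha = omega^8*2
beta = omega^9*6 + omega^7*4 + omega^3*9
Term 1: alpha has omega^8*2, beta has omega^9*6
Term 2: alpha has omega^0*0, beta has omega^7*4
Term 3: alpha has omega^0*0, beta has omega^3*9
Result: alpha < beta

alpha < beta


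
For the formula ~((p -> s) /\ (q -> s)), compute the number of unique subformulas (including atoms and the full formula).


Formula: ~((p -> s) /\ (q -> s))
Subformulas found:
  1. q
  2. s
  3. p
  4. (p -> s)
  5. (q -> s)
  6. ((p -> s) /\ (q -> s))
  7. ~((p -> s) /\ (q -> s))
Total distinct subformulas = 7

7


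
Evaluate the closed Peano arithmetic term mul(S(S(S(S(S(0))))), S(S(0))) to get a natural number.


mul(S^5(0), S^2(0)):
S^5(0) = 5
S^2(0) = 2
5 * 2 = 10

10


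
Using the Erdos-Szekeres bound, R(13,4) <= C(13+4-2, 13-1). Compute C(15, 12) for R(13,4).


R(13,4) <= C(13+4-2, 13-1) = C(15, 12)
C(15, 12) = 15! / (12! * 3!)
= 455

455


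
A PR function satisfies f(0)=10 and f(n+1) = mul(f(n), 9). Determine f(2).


f(0) = 10
f(1) = mul(f(0), 9) = mul(10, 9) = 90
f(2) = mul(f(1), 9) = mul(90, 9) = 810


810


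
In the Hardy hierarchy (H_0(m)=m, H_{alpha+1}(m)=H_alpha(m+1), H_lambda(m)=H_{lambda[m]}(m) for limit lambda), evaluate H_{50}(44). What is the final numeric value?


H_50(44):
For finite ordinals k, H_k(n) = n + k (each successor step adds 1).
H_50(44) = 44 + 50 = 94

94


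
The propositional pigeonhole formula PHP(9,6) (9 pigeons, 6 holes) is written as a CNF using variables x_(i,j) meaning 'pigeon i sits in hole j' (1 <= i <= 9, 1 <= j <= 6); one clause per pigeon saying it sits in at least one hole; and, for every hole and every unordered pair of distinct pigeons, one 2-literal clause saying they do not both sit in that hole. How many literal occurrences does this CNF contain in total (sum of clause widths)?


PHP(9,6): 9 pigeons, 6 holes, 9*6 = 54 variables.
- pigeon clauses: one per pigeon -> 9 clauses of width 6 -> 54 literals
- hole clauses: 6 holes * C(9,2) = 6 * 36 -> 216 clauses of width 2 -> 432 literals
Total literal occurrences = 54 + 432 = 486

486


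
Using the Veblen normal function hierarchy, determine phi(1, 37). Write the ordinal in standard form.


phi(1, 37):
phi(1, beta) = epsilon_beta (the beta-th epsilon number).
phi(1, 37) = epsilon_37

epsilon_37


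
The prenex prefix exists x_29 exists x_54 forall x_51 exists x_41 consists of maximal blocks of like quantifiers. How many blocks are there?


Alternations = 2.
Blocks = alternations + 1 = 3

3


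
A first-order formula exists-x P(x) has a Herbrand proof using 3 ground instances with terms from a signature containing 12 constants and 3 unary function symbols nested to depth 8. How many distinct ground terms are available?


Herbrand terms by depth:
Depth 0: 12 constants
Depth 1: 36 new terms (running total: 48)
Depth 2: 108 new terms (running total: 156)
Depth 3: 324 new terms (running total: 480)
Depth 4: 972 new terms (running total: 1452)
Depth 5: 2916 new terms (running total: 4368)
Depth 6: 8748 new terms (running total: 13116)
Depth 7: 26244 new terms (running total: 39360)
Depth 8: 78732 new terms (running total: 118092)
Total distinct ground terms = 118092

118092


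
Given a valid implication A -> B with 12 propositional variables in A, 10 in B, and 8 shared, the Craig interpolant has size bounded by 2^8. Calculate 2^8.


Shared atoms = 8
Craig interpolant size bound = 2^8
= 256

256


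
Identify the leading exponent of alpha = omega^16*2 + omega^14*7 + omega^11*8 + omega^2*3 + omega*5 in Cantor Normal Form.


CNF: omega^16*2 + omega^14*7 + omega^11*8 + omega^2*3 + omega*5
The leading term is omega^16*2, which has exponent 16.

16


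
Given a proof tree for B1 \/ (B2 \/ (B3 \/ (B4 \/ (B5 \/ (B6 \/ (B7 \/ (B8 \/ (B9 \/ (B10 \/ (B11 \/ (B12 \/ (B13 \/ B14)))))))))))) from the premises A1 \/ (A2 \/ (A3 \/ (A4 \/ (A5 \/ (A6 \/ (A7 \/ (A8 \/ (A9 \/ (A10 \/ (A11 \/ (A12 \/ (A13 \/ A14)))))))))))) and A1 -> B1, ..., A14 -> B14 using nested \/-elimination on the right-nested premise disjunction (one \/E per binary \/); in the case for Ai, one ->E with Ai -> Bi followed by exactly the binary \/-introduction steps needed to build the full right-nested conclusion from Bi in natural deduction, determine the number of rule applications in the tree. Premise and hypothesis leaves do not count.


Constructive dilemma with 14 branches, all disjunctions right-nested:
- \/E: the premise has 13 binary \/, each eliminated once: 13 nodes.
- ->E: one per case (Ai with Ai -> Bi gives Bi): 14 nodes.
- \/I: in case i < n, Bi needs 1 step to form Bi \/ (B(i+1) \/ ...) and then i-1 steps to prepend B(i-1), ..., B1, i.e. i steps; in case i = n, B14 needs 13 prepend steps.
  \/I total = (1 + 2 + ... + 13) + 13 = 91 + 13 = 104 nodes.
Total = 13 + 14 + 104 = 131

131


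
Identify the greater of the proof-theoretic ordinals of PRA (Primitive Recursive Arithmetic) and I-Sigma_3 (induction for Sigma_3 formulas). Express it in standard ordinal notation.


Proof-theoretic ordinal of PRA (Primitive Recursive Arithmetic): omega^omega
Proof-theoretic ordinal of I-Sigma_3 (induction for Sigma_3 formulas): omega^(omega^(omega^omega))
Comparing: omega^omega < omega^(omega^(omega^omega)).
The larger ordinal is omega^(omega^(omega^omega)) (from I-Sigma_3 (induction for Sigma_3 formulas)).

omega^(omega^(omega^omega))


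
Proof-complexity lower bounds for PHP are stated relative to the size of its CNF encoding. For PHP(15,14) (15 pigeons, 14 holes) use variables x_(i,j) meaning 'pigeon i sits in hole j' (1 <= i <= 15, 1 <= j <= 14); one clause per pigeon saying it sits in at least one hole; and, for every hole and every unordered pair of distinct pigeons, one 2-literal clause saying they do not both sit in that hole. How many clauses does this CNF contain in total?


PHP(15,14): 15 pigeons, 14 holes, 15*14 = 210 variables.
- pigeon clauses: one per pigeon -> 15 clauses
- hole clauses: 14 holes * C(15,2) = 14 * 105 -> 1470 clauses
Total clauses = 15 + 1470 = 1485

1485


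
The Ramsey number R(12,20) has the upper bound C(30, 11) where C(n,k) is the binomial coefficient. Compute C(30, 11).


R(12,20) <= C(12+20-2, 12-1) = C(30, 11)
C(30, 11) = 30! / (11! * 19!)
= 54627300

54627300


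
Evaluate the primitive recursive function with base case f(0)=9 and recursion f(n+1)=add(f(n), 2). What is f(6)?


f(0) = 9
f(1) = add(f(0), 2) = add(9, 2) = 11
f(2) = add(f(1), 2) = add(11, 2) = 13
f(3) = add(f(2), 2) = add(13, 2) = 15
f(4) = add(f(3), 2) = add(15, 2) = 17
f(5) = add(f(4), 2) = add(17, 2) = 19
f(6) = add(f(5), 2) = add(19, 2) = 21


21


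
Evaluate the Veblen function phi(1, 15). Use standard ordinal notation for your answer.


phi(1, 15):
phi(1, beta) = epsilon_beta (the beta-th epsilon number).
phi(1, 15) = epsilon_15

epsilon_15


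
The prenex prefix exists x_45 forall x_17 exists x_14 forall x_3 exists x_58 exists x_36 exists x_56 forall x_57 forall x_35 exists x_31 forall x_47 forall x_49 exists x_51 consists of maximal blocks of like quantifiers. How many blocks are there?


Alternations = 8.
Blocks = alternations + 1 = 9

9


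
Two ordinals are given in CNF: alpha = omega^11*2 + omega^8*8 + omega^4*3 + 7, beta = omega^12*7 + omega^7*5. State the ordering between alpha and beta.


Compare term by term from highest exponent:
alpha = omega^11*2 + omega^8*8 + omega^4*3 + 7
beta = omega^12*7 + omega^7*5
Term 1: alpha has omega^11*2, beta has omega^12*7
Term 2: alpha has omega^8*8, beta has omega^7*5
Term 3: alpha has omega^4*3, beta has omega^0*0
Term 4: alpha has omega^0*7, beta has omega^0*0
Result: alpha < beta

alpha < beta


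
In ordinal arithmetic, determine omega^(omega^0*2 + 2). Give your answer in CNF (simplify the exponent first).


omega^(omega^0*2 + 2):
omega^0 = 1, so the exponent is 2 + 2 = 4 (finite ordinal addition).
Result = omega^4, already a single CNF term.

omega^4


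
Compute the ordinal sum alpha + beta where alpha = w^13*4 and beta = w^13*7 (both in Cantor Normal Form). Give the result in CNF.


Ordinal addition w^13*4 + w^13*7:
Both terms have the same exponent 13.
w^e*c + w^e*d = w^e*(c+d).
Result = w^13*(4+7) = w^13*11

w^13*11


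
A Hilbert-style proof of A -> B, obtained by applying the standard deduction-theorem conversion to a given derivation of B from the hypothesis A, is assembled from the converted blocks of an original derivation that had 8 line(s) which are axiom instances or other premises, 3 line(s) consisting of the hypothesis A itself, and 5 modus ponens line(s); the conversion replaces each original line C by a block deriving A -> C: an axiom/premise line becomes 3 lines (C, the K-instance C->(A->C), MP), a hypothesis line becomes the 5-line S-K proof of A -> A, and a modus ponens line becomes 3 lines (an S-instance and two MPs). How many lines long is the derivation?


Deduction-theorem conversion, block by block:
- 8 axiom/premise lines -> 3 lines each = 24
- 3 hypothesis lines -> 5 lines each (identity proof A->A) = 15
- 5 MP lines -> 3 lines each (S-instance, MP, MP) = 15
Total = 24 + 15 + 15 = 54 lines.

54


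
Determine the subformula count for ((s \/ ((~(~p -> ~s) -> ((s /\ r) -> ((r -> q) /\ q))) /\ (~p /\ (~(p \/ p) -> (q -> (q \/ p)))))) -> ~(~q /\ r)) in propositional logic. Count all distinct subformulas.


Formula: ((s \/ ((~(~p -> ~s) -> ((s /\ r) -> ((r -> q) /\ q))) /\ (~p /\ (~(p \/ p) -> (q -> (q \/ p)))))) -> ~(~q /\ r))
Subformulas found:
  1. r
  2. q
  3. s
  4. p
  5. ~p
  6. ~s
  7. ~q
  8. (p \/ p)
  9. (r -> q)
  10. (q \/ p)
  11. (s /\ r)
  12. (~q /\ r)
  13. ~(p \/ p)
  14. ~(~q /\ r)
  15. (~p -> ~s)
  16. ~(~p -> ~s)
  17. (q -> (q \/ p))
  18. ((r -> q) /\ q)
  19. ((s /\ r) -> ((r -> q) /\ q))
  20. (~(p \/ p) -> (q -> (q \/ p)))
  21. (~p /\ (~(p \/ p) -> (q -> (q \/ p))))
  22. (~(~p -> ~s) -> ((s /\ r) -> ((r -> q) /\ q)))
  23. ((~(~p -> ~s) -> ((s /\ r) -> ((r -> q) /\ q))) /\ (~p /\ (~(p \/ p) -> (q -> (q \/ p)))))
  24. (s \/ ((~(~p -> ~s) -> ((s /\ r) -> ((r -> q) /\ q))) /\ (~p /\ (~(p \/ p) -> (q -> (q \/ p))))))
  25. ((s \/ ((~(~p -> ~s) -> ((s /\ r) -> ((r -> q) /\ q))) /\ (~p /\ (~(p \/ p) -> (q -> (q \/ p)))))) -> ~(~q /\ r))
Total distinct subformulas = 25

25
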